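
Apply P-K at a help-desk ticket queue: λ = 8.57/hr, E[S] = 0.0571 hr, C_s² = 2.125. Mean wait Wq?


ρ = λ·E[S] = 8.57·0.0571 = 0.4893
E[S²] = E[S]²(1+C_s²) = 0.0571²·(1+2.125) = 0.010189
Wq = λ·E[S²]/(2(1−ρ)) = 8.57·0.010189/(2·0.5107) = 0.08550 hr

Final: 0.08550 hr


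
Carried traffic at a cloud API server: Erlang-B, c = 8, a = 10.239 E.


B(8,10.239) = 0.349367 (Erlang-B)
Carried load = a(1 − B) = 10.239·(1 − 0.349367) = 10.239·0.650633 = 6.6618 E

Final: 6.6618 Erlangs


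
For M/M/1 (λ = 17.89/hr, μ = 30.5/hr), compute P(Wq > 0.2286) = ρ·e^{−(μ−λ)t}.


ρ = 17.89/30.5 = 0.5866
P(Wq > t) = ρ·e^{−(μ−λ)t} = 0.5866·e^{−2.8826}
= 0.5866·0.055986 = 0.032839

Final: 0.032839


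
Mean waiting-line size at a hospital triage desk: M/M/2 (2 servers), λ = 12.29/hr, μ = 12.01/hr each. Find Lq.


a = λ/μ = 1.0233; ρ = a/2 = 0.5117
P₀ = 0.323052
Lq = P₀·a^c·ρ / (c!·(1−ρ)²) = 0.323052·1.04717·0.5117/(2·0.23848)
= 0.36290

Final: 0.36290


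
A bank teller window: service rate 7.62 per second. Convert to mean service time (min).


Mean service time = 1/μ = 1/7.62 second = 0.13123 second
In minutes: 0.13123 × 0.0166667 = 0.002187 min

Final: 0.002187 min


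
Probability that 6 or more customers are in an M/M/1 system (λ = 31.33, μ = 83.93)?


ρ = 31.33/83.93 = 0.3733
P(N ≥ n) = ρ^n = 0.3733^6 = 0.002706

Final: 0.002706


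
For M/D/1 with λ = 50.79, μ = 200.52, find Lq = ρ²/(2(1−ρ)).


ρ = 50.79/200.52 = 0.2533
M/D/1: Lq = ρ²/(2(1−ρ)) = 0.06416/(2·0.7467) = 0.04296

Final: 0.04296


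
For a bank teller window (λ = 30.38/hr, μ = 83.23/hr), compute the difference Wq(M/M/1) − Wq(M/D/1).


ρ = 30.38/83.23 = 0.3650
Wq(M/M/1) = ρ/(μ−λ) = 0.3650/52.85 = 0.006907 hr
Wq(M/D/1) = ρ/(2(μ−λ)) = 0.003453 hr
Savings = 0.006907 − 0.003453 = 0.003453 hr

Final: 0.003453 hr


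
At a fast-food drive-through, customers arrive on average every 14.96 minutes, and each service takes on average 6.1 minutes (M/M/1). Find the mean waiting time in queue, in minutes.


λ = 60/14.96 = 4.0107 /hr
μ = 60/6.1 = 9.8361 /hr
ρ = λ/μ = 4.0107/9.8361 = 0.4078
Wq = ρ/(μ−λ) = 0.4078/(9.8361−4.0107) = 0.07000 hr
In minutes: 0.07000·60 = 4.200 min

Final: 4.200 min


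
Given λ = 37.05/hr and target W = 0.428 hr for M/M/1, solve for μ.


W = 1/(μ−λ) ⇒ μ − λ = 1/W = 1/0.428 = 2.3364
μ = λ + 1/W = 37.05 + 2.3364 = 39.3864 per hr

Final: 39.3864 /hr


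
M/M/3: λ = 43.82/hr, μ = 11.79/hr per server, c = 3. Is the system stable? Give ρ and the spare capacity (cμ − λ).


Total capacity cμ = 3·11.79 = 35.37/hr
ρ = λ/(cμ) = 43.82/35.37 = 1.2389
Stable ⇔ ρ < 1: NO
Spare capacity = cμ − λ = 35.37 − 43.82 = -8.45/hr

Final: ρ = 1.2389; unstable; margin = -8.45/hr


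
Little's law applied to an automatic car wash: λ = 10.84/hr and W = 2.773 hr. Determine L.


L = λW = 10.84·2.773 = 30.0593

Final: 30.0593


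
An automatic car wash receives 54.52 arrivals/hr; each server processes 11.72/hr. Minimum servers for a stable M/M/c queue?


Stability requires cμ > λ ⇔ c > λ/μ.
λ/μ = 54.52/11.72 = 4.6519
Minimum integer c = ⌊4.6519⌋ + 1 = 5
Check: 5·11.72 = 58.60 > 54.52, while 4·11.72 = 46.88 ≤ 54.52

Final: 5 servers


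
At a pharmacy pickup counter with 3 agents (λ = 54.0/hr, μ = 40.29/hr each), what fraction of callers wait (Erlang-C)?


a = λ/μ = 1.3403; ρ = a/3 = 0.4468
P₀ = 0.252285 (from M/M/c formula)
C(c,a) = [a^c/(c!(1−ρ))]·P₀ = [2.40763/(6·0.5532)]·0.252285
= 0.72531·0.252285 = 0.182985

Final: 0.182985


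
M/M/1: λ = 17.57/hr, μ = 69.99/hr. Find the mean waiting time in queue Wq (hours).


ρ = 17.57/69.99 = 0.2510
Wq = ρ/(μ−λ) = 0.2510/(69.99 − 17.57) = 0.2510/52.42 = 0.004789 hr

Final: 0.004789 hr


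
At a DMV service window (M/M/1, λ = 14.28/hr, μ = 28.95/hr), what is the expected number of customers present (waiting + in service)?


ρ = λ/μ = 14.28/28.95 = 0.4933
L = ρ/(1−ρ) = 0.4933/(1 − 0.4933) = 0.4933/0.5067 = 0.9734

Final: 0.9734


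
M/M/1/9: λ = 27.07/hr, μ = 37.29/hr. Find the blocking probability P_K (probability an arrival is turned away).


ρ = λ/μ = 27.07/37.29 = 0.7259
P_K = (1−ρ)ρ^K/(1−ρ^(K+1)) = (0.2741·0.055984)/(1 − 0.040640)
= 0.015343/0.959360 = 0.015993

Final: 0.015993


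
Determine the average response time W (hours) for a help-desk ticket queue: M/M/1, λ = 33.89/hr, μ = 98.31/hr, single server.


W = 1/(μ−λ) = 1/(98.31 − 33.89) = 1/64.42 = 0.01552 hr

Final: 0.01552 hr


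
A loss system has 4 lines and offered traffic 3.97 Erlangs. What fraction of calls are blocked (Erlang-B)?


B(c,a) = (a^c/c!) / Σ_{k=0}^{c} a^k/k!
a^4/4! = 10.350249
Σ terms (k=0..4): 1.00000 + 3.97000 + 7.88045 + 10.42846 + 10.35025 = 33.629161
B = 10.350249/33.629161 = 0.307776

Final: 0.307776


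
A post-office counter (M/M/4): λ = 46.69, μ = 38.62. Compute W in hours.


a = 1.2090; ρ = 0.3022; P₀ = 0.297459
Lq = P₀·a^c·ρ/(c!(1−ρ)²) = 0.01644
Wq = Lq/λ = 0.01644/46.69 = 0.0003520 hr
W = Wq + 1/μ = 0.0003520 + 0.02589 = 0.02625 hr

Final: 0.02625 hr


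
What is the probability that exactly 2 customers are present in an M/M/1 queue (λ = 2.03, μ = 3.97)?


ρ = 2.03/3.97 = 0.5113
P_n = (1−ρ)·ρ^n = (1 − 0.5113)·0.5113^2 = 0.4887·0.261463 = 0.127768

Final: 0.127768


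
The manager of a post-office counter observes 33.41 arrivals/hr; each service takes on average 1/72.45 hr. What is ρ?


ρ = λ/μ = 33.41/72.45 = 0.4611

Final: 0.4611


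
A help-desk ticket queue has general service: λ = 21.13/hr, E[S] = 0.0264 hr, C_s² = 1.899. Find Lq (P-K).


ρ = λ·E[S] = 21.13·0.0264 = 0.5578
Lq = ρ²(1+C_s²)/(2(1−ρ)) = 0.3112·(1+1.899)/(2·0.4422)
= 0.3112·2.8990/0.8843 = 1.02009

Final: 1.02009


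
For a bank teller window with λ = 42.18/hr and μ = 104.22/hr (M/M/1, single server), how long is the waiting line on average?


ρ = 42.18/104.22 = 0.4047
Lq = ρ²/(1−ρ) = 0.1638/0.5953 = 0.2752

Final: 0.2752


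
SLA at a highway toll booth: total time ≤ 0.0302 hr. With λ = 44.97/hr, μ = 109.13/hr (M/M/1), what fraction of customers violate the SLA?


W ~ Exponential(μ−λ) for M/M/1.
μ − λ = 109.13 − 44.97 = 64.1600
P(W > t) = e^{−(μ−λ)t} = e^{−1.9376} = 0.144045

Final: 0.144045


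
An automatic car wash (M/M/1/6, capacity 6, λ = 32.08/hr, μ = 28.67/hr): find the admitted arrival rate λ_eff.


ρ = 1.1189; P_K = (1−ρ)ρ^6/(1−ρ^7) = 0.195168
λ_eff = λ(1 − P_K) = 32.08·(1 − 0.195168) = 32.08·0.804832 = 25.8190 /hr

Final: 25.8190 /hr


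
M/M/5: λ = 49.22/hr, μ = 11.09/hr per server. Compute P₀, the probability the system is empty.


a = λ/μ = 49.22/11.09 = 4.4382; ρ = a/c = 0.8876
Σ_{k=0}^{4} a^k/k! (terms k=0..4) = 1.00000 + 4.43823 + 9.84895 + 14.57065 + 16.16698 = 46.02482
Tail: a^5/(5!(1−ρ)) = 1722.06808/(120·0.1124) = 127.72696
P₀ = 1/(46.02482 + 127.72696) = 1/173.75178 = 0.005755

Final: 0.005755


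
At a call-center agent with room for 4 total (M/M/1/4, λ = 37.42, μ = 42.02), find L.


ρ = 37.42/42.02 = 0.8905
L = ρ[1 − (K+1)ρ^K + Kρ^(K+1)] / [(1−ρ)(1−ρ^(K+1))]
Numerator: 0.8905·(1 − 5·0.628914 + 4·0.560065) = 0.085218
Denominator: (0.1095)·(0.439935) = 0.048160
L = 0.085218/0.048160 = 1.7695

Final: 1.7695


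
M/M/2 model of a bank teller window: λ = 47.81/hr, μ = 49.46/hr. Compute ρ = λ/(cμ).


ρ = λ/(cμ) = 47.81/(2·49.46) = 47.81/98.92 = 0.4833

Final: 0.4833


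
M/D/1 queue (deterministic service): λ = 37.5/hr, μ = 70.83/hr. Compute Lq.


ρ = 37.5/70.83 = 0.5294
M/D/1: Lq = ρ²/(2(1−ρ)) = 0.2803/(2·0.4706) = 0.29784

Final: 0.29784


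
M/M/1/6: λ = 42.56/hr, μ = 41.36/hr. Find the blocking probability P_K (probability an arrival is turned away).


ρ = λ/μ = 42.56/41.36 = 1.0290
P_K = (1−ρ)ρ^K/(1−ρ^(K+1)) = (-0.02901·1.187207)/(1 − 1.221652)
= -0.034445/-0.221652 = 0.155401

Final: 0.155401


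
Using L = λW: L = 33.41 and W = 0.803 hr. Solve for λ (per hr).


λ = L/W = 33.41/0.803 = 41.6065 /hr

Final: 41.6065 /hr


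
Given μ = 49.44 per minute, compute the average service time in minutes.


Mean service time = 1/μ = 1/49.44 minute = 0.02023 minute
In minutes: 0.02023 × 1 = 0.02023 min

Final: 0.02023 min


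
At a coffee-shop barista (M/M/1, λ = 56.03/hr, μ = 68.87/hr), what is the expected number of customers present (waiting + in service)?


ρ = λ/μ = 56.03/68.87 = 0.8136
L = ρ/(1−ρ) = 0.8136/(1 − 0.8136) = 0.8136/0.1864 = 4.3637

Final: 4.3637


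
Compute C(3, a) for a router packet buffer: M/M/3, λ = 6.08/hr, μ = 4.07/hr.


a = λ/μ = 1.4939; ρ = a/3 = 0.4980
P₀ = 0.212028 (from M/M/c formula)
C(c,a) = [a^c/(c!(1−ρ))]·P₀ = [3.33371/(6·0.5020)]·0.212028
= 1.10670·0.212028 = 0.234652

Final: 0.234652


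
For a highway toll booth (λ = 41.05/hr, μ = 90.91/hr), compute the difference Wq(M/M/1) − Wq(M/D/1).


ρ = 41.05/90.91 = 0.4515
Wq(M/M/1) = ρ/(μ−λ) = 0.4515/49.86 = 0.009056 hr
Wq(M/D/1) = ρ/(2(μ−λ)) = 0.004528 hr
Savings = 0.009056 − 0.004528 = 0.004528 hr

Final: 0.004528 hr


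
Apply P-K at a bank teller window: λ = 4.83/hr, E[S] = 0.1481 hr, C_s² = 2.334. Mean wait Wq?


ρ = λ·E[S] = 4.83·0.1481 = 0.7153
E[S²] = E[S]²(1+C_s²) = 0.1481²·(1+2.334) = 0.073127
Wq = λ·E[S²]/(2(1−ρ)) = 4.83·0.073127/(2·0.2847) = 0.62036 hr

Final: 0.62036 hr


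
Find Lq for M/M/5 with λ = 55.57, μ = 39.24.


a = λ/μ = 1.4162; ρ = a/5 = 0.2832
P₀ = 0.242362
Lq = P₀·a^c·ρ / (c!·(1−ρ)²) = 0.242362·5.69583·0.2832/(120·0.51376)
= 0.006342

Final: 0.006342


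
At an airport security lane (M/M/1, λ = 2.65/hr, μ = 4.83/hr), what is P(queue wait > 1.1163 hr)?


ρ = 2.65/4.83 = 0.5487
P(Wq > t) = ρ·e^{−(μ−λ)t} = 0.5487·e^{−2.4335}
= 0.5487·0.087726 = 0.048131

Final: 0.048131


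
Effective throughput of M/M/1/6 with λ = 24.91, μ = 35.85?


ρ = 0.6948; P_K = (1−ρ)ρ^6/(1−ρ^7) = 0.037256
λ_eff = λ(1 − P_K) = 24.91·(1 − 0.037256) = 24.91·0.962744 = 23.9820 /hr

Final: 23.9820 /hr


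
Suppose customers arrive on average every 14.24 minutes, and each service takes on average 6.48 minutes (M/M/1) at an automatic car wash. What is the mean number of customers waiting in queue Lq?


λ = 60/14.24 = 4.2135 /hr
μ = 60/6.48 = 9.2593 /hr
ρ = λ/μ = 4.2135/9.2593 = 0.4551
Lq = ρ²/(1−ρ) = 0.2071/0.5449 = 0.3800

Final: 0.3800


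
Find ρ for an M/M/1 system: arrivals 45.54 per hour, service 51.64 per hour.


ρ = λ/μ = 45.54/51.64 = 0.8819

Final: 0.8819


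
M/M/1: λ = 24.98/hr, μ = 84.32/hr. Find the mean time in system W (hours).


W = 1/(μ−λ) = 1/(84.32 − 24.98) = 1/59.34 = 0.01685 hr

Final: 0.01685 hr


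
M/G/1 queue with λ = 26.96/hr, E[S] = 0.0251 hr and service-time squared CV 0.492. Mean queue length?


ρ = λ·E[S] = 26.96·0.0251 = 0.6767
Lq = ρ²(1+C_s²)/(2(1−ρ)) = 0.4579·(1+0.492)/(2·0.3233)
= 0.4579·1.4920/0.6466 = 1.05661

Final: 1.05661


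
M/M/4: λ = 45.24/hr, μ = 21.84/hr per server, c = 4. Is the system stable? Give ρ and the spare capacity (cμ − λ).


Total capacity cμ = 4·21.84 = 87.36/hr
ρ = λ/(cμ) = 45.24/87.36 = 0.5179
Stable ⇔ ρ < 1: YES
Spare capacity = cμ − λ = 87.36 − 45.24 = 42.12/hr

Final: ρ = 0.5179; stable; margin = 42.12/hr


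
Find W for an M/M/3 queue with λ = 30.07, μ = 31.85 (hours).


a = 0.9441; ρ = 0.3147; P₀ = 0.385438
Lq = P₀·a^c·ρ/(c!(1−ρ)²) = 0.03623
Wq = Lq/λ = 0.03623/30.07 = 0.001205 hr
W = Wq + 1/μ = 0.001205 + 0.03140 = 0.03260 hr

Final: 0.03260 hr


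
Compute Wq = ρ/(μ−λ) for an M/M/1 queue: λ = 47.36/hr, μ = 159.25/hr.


ρ = 47.36/159.25 = 0.2974
Wq = ρ/(μ−λ) = 0.2974/(159.25 − 47.36) = 0.2974/111.89 = 0.002658 hr

Final: 0.002658 hr


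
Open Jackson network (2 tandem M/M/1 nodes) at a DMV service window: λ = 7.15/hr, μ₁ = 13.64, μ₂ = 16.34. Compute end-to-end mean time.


Each node sees arrival rate λ = 7.15/hr (tandem ⇒ throughput preserved).
W₁ = 1/(μ₁−λ) = 1/(13.64−7.15) = 0.15408 hr
W₂ = 1/(μ₂−λ) = 1/(16.34−7.15) = 0.10881 hr
W_total = W₁ + W₂ = 0.15408 + 0.10881 = 0.26290 hr

Final: 0.26290 hr


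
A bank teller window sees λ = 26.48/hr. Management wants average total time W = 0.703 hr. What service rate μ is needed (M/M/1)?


W = 1/(μ−λ) ⇒ μ − λ = 1/W = 1/0.703 = 1.4225
μ = λ + 1/W = 26.48 + 1.4225 = 27.9025 per hr

Final: 27.9025 /hr


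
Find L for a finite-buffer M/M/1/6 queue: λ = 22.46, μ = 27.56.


ρ = 22.46/27.56 = 0.8149
L = ρ[1 − (K+1)ρ^K + Kρ^(K+1)] / [(1−ρ)(1−ρ^(K+1))]
Numerator: 0.8149·(1 − 7·0.292943 + 6·0.238734) = 0.311148
Denominator: (0.1851)·(0.761266) = 0.140873
L = 0.311148/0.140873 = 2.2087

Final: 2.2087


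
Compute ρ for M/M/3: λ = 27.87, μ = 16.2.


ρ = λ/(cμ) = 27.87/(3·16.2) = 27.87/48.60 = 0.5735

Final: 0.5735


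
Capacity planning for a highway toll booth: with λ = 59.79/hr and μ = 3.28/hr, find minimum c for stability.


Stability requires cμ > λ ⇔ c > λ/μ.
λ/μ = 59.79/3.28 = 18.2287
Minimum integer c = ⌊18.2287⌋ + 1 = 19
Check: 19·3.28 = 62.32 > 59.79, while 18·3.28 = 59.04 ≤ 59.79

Final: 19 servers


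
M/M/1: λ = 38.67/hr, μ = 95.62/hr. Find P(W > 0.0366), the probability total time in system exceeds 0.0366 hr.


W ~ Exponential(μ−λ) for M/M/1.
μ − λ = 95.62 − 38.67 = 56.9500
P(W > t) = e^{−(μ−λ)t} = e^{−2.0844} = 0.124385

Final: 0.124385


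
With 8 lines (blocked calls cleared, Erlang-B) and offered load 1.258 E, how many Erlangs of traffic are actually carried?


B(8,1.258) = 0.00004422 (Erlang-B)
Carried load = a(1 − B) = 1.258·(1 − 0.00004422) = 1.258·0.999956 = 1.2579 E

Final: 1.2579 Erlangs


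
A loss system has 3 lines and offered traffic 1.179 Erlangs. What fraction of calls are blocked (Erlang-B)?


B(c,a) = (a^c/c!) / Σ_{k=0}^{c} a^k/k!
a^3/3! = 0.273143
Σ terms (k=0..3): 1.00000 + 1.17900 + 0.69502 + 0.27314 = 3.147164
B = 0.273143/3.147164 = 0.086790

Final: 0.086790


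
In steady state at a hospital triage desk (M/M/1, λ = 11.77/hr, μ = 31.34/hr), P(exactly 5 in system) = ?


ρ = 11.77/31.34 = 0.3756
P_n = (1−ρ)·ρ^n = (1 − 0.3756)·0.3756^5 = 0.6244·0.007471 = 0.004665

Final: 0.004665


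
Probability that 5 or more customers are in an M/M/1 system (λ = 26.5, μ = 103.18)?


ρ = 26.5/103.18 = 0.2568
P(N ≥ n) = ρ^n = 0.2568^5 = 0.001118

Final: 0.001118


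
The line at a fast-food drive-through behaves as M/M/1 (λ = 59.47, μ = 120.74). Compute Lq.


ρ = 59.47/120.74 = 0.4925
Lq = ρ²/(1−ρ) = 0.2426/0.5075 = 0.4781

Final: 0.4781


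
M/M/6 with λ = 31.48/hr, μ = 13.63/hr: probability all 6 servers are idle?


a = λ/μ = 31.48/13.63 = 2.3096; ρ = a/c = 0.3849
Σ_{k=0}^{5} a^k/k! (terms k=0..5) = 1.00000 + 2.30961 + 2.66715 + 2.05336 + 1.18562 + 0.54766 = 9.76340
Tail: a^6/(6!(1−ρ)) = 151.78652/(720·0.6151) = 0.34275
P₀ = 1/(9.76340 + 0.34275) = 1/10.10616 = 0.098950

Final: 0.098950


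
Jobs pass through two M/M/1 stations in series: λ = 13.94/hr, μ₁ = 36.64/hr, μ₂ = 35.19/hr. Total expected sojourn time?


Each node sees arrival rate λ = 13.94/hr (tandem ⇒ throughput preserved).
W₁ = 1/(μ₁−λ) = 1/(36.64−13.94) = 0.04405 hr
W₂ = 1/(μ₂−λ) = 1/(35.19−13.94) = 0.04706 hr
W_total = W₁ + W₂ = 0.04405 + 0.04706 = 0.09111 hr

Final: 0.09111 hr


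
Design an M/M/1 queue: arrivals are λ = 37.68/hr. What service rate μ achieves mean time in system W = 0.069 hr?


W = 1/(μ−λ) ⇒ μ − λ = 1/W = 1/0.069 = 14.4928
μ = λ + 1/W = 37.68 + 14.4928 = 52.1728 per hr

Final: 52.1728 /hr


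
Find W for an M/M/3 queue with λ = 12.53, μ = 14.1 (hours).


a = 0.8887; ρ = 0.2962; P₀ = 0.408214
Lq = P₀·a^c·ρ/(c!(1−ρ)²) = 0.02855
Wq = Lq/λ = 0.02855/12.53 = 0.002279 hr
W = Wq + 1/μ = 0.002279 + 0.07092 = 0.07320 hr

Final: 0.07320 hr


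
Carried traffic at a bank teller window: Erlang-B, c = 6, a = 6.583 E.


B(6,6.583) = 0.304588 (Erlang-B)
Carried load = a(1 − B) = 6.583·(1 − 0.304588) = 6.583·0.695412 = 4.5779 E

Final: 4.5779 Erlangs


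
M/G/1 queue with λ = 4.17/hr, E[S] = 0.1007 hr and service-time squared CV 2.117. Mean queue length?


ρ = λ·E[S] = 4.17·0.1007 = 0.4199
Lq = ρ²(1+C_s²)/(2(1−ρ)) = 0.1763·(1+2.117)/(2·0.5801)
= 0.1763·3.1170/1.1602 = 0.47375

Final: 0.47375


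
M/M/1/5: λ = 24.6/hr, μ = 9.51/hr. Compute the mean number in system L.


ρ = 24.6/9.51 = 2.5868
L = ρ[1 − (K+1)ρ^K + Kρ^(K+1)] / [(1−ρ)(1−ρ^(K+1))]
Numerator: 2.5868·(1 − 6·115.817171 + 5·299.590157) = 2079.871185
Denominator: (-1.5868)·(-298.590157) = 473.788168
L = 2079.871185/473.788168 = 4.3899

Final: 4.3899


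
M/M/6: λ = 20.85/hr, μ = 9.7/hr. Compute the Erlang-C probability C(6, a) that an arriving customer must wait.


a = λ/μ = 2.1495; ρ = a/6 = 0.3582
P₀ = 0.116277 (from M/M/c formula)
C(c,a) = [a^c/(c!(1−ρ))]·P₀ = [98.62930/(720·0.6418)]·0.116277
= 0.21345·0.116277 = 0.024820

Final: 0.024820


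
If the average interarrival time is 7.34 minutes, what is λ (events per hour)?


λ = 1/(interarrival time) in consistent units.
1 hour = 60 min, so λ = 60/7.34 = 8.1744 per hour

Final: 8.1744 /hr


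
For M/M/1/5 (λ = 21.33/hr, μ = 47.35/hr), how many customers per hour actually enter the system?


ρ = 0.4505; P_K = (1−ρ)ρ^5/(1−ρ^6) = 0.010280
λ_eff = λ(1 − P_K) = 21.33·(1 − 0.010280) = 21.33·0.989720 = 21.1107 /hr

Final: 21.1107 /hr


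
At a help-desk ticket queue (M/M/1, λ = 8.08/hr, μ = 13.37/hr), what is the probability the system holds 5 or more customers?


ρ = 8.08/13.37 = 0.6043
P(N ≥ n) = ρ^n = 0.6043^5 = 0.080612

Final: 0.080612


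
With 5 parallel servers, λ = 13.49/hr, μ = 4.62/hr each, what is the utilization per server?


ρ = λ/(cμ) = 13.49/(5·4.62) = 13.49/23.10 = 0.5840

Final: 0.5840


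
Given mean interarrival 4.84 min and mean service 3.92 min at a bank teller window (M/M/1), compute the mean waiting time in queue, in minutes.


λ = 60/4.84 = 12.3967 /hr
μ = 60/3.92 = 15.3061 /hr
ρ = λ/μ = 12.3967/15.3061 = 0.8099
Wq = ρ/(μ−λ) = 0.8099/(15.3061−12.3967) = 0.27838 hr
In minutes: 0.27838·60 = 16.703 min

Final: 16.703 min


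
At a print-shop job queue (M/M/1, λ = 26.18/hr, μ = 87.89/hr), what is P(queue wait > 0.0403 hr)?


ρ = 26.18/87.89 = 0.2979
P(Wq > t) = ρ·e^{−(μ−λ)t} = 0.2979·e^{−2.4869}
= 0.2979·0.083166 = 0.024773

Final: 0.024773


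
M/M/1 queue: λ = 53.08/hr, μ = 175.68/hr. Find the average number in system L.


ρ = λ/μ = 53.08/175.68 = 0.3021
L = ρ/(1−ρ) = 0.3021/(1 − 0.3021) = 0.3021/0.6979 = 0.4330

Final: 0.4330


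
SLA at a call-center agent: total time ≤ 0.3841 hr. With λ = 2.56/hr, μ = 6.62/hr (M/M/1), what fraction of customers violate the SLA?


W ~ Exponential(μ−λ) for M/M/1.
μ − λ = 6.62 − 2.56 = 4.0600
P(W > t) = e^{−(μ−λ)t} = e^{−1.5594} = 0.210253

Final: 0.210253


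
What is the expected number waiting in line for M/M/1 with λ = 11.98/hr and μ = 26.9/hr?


ρ = 11.98/26.9 = 0.4454
Lq = ρ²/(1−ρ) = 0.1983/0.5546 = 0.3576

Final: 0.3576


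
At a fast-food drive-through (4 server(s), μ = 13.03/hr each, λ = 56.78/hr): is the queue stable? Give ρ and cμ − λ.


Total capacity cμ = 4·13.03 = 52.12/hr
ρ = λ/(cμ) = 56.78/52.12 = 1.0894
Stable ⇔ ρ < 1: NO
Spare capacity = cμ − λ = 52.12 − 56.78 = -4.66/hr

Final: ρ = 1.0894; unstable; margin = -4.66/hr


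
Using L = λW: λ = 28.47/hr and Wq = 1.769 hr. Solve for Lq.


Lq = λWq = 28.47·1.769 = 50.3634

Final: 50.3634


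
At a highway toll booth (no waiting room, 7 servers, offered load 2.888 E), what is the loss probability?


B(c,a) = (a^c/c!) / Σ_{k=0}^{c} a^k/k!
a^7/7! = 0.332468
Σ terms (k=0..7): 1.00000 + 2.88800 + 4.17027 + 4.01458 + 2.89853 + 1.67419 + 0.80584 + 0.33247 = 17.783883
B = 0.332468/17.783883 = 0.018695

Final: 0.018695


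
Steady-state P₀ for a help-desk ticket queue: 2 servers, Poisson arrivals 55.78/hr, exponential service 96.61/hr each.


a = λ/μ = 55.78/96.61 = 0.5774; ρ = a/c = 0.2887
Σ_{k=0}^{1} a^k/k! (terms k=0..1) = 1.00000 + 0.57737 = 1.57737
Tail: a^2/(2!(1−ρ)) = 0.33336/(2·0.7113) = 0.23433
P₀ = 1/(1.57737 + 0.23433) = 1/1.81170 = 0.551968

Final: 0.551968


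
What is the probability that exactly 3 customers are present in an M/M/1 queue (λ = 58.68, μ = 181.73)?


ρ = 58.68/181.73 = 0.3229
P_n = (1−ρ)·ρ^n = (1 − 0.3229)·0.3229^3 = 0.6771·0.033666 = 0.022795

Final: 0.022795


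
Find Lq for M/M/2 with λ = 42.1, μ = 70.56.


a = λ/μ = 0.5967; ρ = a/2 = 0.2983
P₀ = 0.540443
Lq = P₀·a^c·ρ / (c!·(1−ρ)²) = 0.540443·0.35600·0.2983/(2·0.49234)
= 0.05829

Final: 0.05829


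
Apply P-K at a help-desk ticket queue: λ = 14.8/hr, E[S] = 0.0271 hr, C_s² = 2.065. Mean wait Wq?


ρ = λ·E[S] = 14.8·0.0271 = 0.4011
E[S²] = E[S]²(1+C_s²) = 0.0271²·(1+2.065) = 0.002251
Wq = λ·E[S²]/(2(1−ρ)) = 14.8·0.002251/(2·0.5989) = 0.02781 hr

Final: 0.02781 hr


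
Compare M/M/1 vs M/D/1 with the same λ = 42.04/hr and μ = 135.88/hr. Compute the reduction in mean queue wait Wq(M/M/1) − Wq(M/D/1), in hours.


ρ = 42.04/135.88 = 0.3094
Wq(M/M/1) = ρ/(μ−λ) = 0.3094/93.84 = 0.003297 hr
Wq(M/D/1) = ρ/(2(μ−λ)) = 0.001649 hr
Savings = 0.003297 − 0.001649 = 0.001649 hr

Final: 0.001649 hr


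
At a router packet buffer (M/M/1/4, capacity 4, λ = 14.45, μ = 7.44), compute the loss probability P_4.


ρ = λ/μ = 14.45/7.44 = 1.9422
P_K = (1−ρ)ρ^K/(1−ρ^(K+1)) = (-0.9422·14.229173)/(1 − 27.635960)
= -13.406788/-26.635960 = 0.503334

Final: 0.503334


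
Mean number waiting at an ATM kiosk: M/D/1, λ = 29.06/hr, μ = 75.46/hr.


ρ = 29.06/75.46 = 0.3851
M/D/1: Lq = ρ²/(2(1−ρ)) = 0.1483/(2·0.6149) = 0.12059

Final: 0.12059


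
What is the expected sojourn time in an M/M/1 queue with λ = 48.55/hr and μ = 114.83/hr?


W = 1/(μ−λ) = 1/(114.83 − 48.55) = 1/66.28 = 0.01509 hr

Final: 0.01509 hr


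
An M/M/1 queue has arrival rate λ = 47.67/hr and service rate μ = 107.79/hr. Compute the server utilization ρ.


ρ = λ/μ = 47.67/107.79 = 0.4422

Final: 0.4422


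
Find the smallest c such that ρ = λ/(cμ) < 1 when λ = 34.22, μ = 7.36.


Stability requires cμ > λ ⇔ c > λ/μ.
λ/μ = 34.22/7.36 = 4.6495
Minimum integer c = ⌊4.6495⌋ + 1 = 5
Check: 5·7.36 = 36.80 > 34.22, while 4·7.36 = 29.44 ≤ 34.22

Final: 5 servers


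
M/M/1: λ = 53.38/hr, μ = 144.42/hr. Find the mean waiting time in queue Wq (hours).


ρ = 53.38/144.42 = 0.3696
Wq = ρ/(μ−λ) = 0.3696/(144.42 − 53.38) = 0.3696/91.04 = 0.004060 hr

Final: 0.004060 hr


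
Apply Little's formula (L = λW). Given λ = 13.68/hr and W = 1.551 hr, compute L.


L = λW = 13.68·1.551 = 21.2177

Final: 21.2177


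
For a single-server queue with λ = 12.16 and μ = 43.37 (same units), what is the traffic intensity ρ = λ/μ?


ρ = λ/μ = 12.16/43.37 = 0.2804

Final: 0.2804


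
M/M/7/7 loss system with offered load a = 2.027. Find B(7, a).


B(c,a) = (a^c/c!) / Σ_{k=0}^{c} a^k/k!
a^7/7! = 0.027896
Σ terms (k=0..7): 1.00000 + 2.02700 + 2.05436 + 1.38807 + 0.70340 + 0.28516 + 0.09634 + 0.02790 = 7.582224
B = 0.027896/7.582224 = 0.003679

Final: 0.003679


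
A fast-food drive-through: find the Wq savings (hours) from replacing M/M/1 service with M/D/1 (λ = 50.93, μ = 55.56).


ρ = 50.93/55.56 = 0.9167
Wq(M/M/1) = ρ/(μ−λ) = 0.9167/4.63 = 0.19798 hr
Wq(M/D/1) = ρ/(2(μ−λ)) = 0.09899 hr
Savings = 0.19798 − 0.09899 = 0.09899 hr

Final: 0.09899 hr


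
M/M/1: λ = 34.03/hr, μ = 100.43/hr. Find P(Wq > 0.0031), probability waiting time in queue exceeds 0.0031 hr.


ρ = 34.03/100.43 = 0.3388
P(Wq > t) = ρ·e^{−(μ−λ)t} = 0.3388·e^{−0.2058}
= 0.3388·0.813963 = 0.275806

Final: 0.275806


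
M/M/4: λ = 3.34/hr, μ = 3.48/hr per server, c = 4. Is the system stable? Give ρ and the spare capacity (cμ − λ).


Total capacity cμ = 4·3.48 = 13.92/hr
ρ = λ/(cμ) = 3.34/13.92 = 0.2399
Stable ⇔ ρ < 1: YES
Spare capacity = cμ − λ = 13.92 − 3.34 = 10.58/hr

Final: ρ = 0.2399; stable; margin = 10.58/hr


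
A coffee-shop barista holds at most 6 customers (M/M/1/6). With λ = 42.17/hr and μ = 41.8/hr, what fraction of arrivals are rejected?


ρ = λ/μ = 42.17/41.8 = 1.0089
P_K = (1−ρ)ρ^K/(1−ρ^(K+1)) = (-0.008852·1.054299)/(1 − 1.063632)
= -0.009332/-0.063632 = 0.146662

Final: 0.146662


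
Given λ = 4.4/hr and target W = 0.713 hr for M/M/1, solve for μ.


W = 1/(μ−λ) ⇒ μ − λ = 1/W = 1/0.713 = 1.4025
μ = λ + 1/W = 4.4 + 1.4025 = 5.8025 per hr

Final: 5.8025 /hr


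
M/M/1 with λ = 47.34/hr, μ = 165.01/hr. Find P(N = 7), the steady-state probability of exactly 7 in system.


ρ = 47.34/165.01 = 0.2869
P_n = (1−ρ)·ρ^n = (1 − 0.2869)·0.2869^7 = 0.7131·0.0001600 = 0.0001141

Final: 0.0001141


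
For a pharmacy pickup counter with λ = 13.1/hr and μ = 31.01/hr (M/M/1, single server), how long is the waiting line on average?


ρ = 13.1/31.01 = 0.4224
Lq = ρ²/(1−ρ) = 0.1785/0.5776 = 0.3090

Final: 0.3090


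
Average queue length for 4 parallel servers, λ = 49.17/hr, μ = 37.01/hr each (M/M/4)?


a = λ/μ = 1.3286; ρ = a/4 = 0.3321
P₀ = 0.263414
Lq = P₀·a^c·ρ / (c!·(1−ρ)²) = 0.263414·3.11548·0.3321/(24·0.44604)
= 0.02546

Final: 0.02546


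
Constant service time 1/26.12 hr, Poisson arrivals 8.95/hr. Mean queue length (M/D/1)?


ρ = 8.95/26.12 = 0.3426
M/D/1: Lq = ρ²/(2(1−ρ)) = 0.1174/(2·0.6574) = 0.08930

Final: 0.08930


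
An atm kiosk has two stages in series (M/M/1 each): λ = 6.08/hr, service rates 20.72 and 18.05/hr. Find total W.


Each node sees arrival rate λ = 6.08/hr (tandem ⇒ throughput preserved).
W₁ = 1/(μ₁−λ) = 1/(20.72−6.08) = 0.06831 hr
W₂ = 1/(μ₂−λ) = 1/(18.05−6.08) = 0.08354 hr
W_total = W₁ + W₂ = 0.06831 + 0.08354 = 0.15185 hr

Final: 0.15185 hr


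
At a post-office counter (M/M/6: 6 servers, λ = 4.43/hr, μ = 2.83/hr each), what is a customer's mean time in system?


a = 1.5654; ρ = 0.2609; P₀ = 0.208942
Lq = P₀·a^c·ρ/(c!(1−ρ)²) = 0.002039
Wq = Lq/λ = 0.002039/4.43 = 0.0004603 hr
W = Wq + 1/μ = 0.0004603 + 0.35336 = 0.35382 hr

Final: 0.35382 hr


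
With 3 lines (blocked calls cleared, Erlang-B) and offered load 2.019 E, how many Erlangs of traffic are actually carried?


B(3,2.019) = 0.213365 (Erlang-B)
Carried load = a(1 − B) = 2.019·(1 − 0.213365) = 2.019·0.786635 = 1.5882 E

Final: 1.5882 Erlangs


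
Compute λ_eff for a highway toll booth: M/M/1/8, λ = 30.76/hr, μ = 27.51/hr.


ρ = 1.1181; P_K = (1−ρ)ρ^8/(1−ρ^9) = 0.166664
λ_eff = λ(1 − P_K) = 30.76·(1 − 0.166664) = 30.76·0.833336 = 25.6334 /hr

Final: 25.6334 /hr


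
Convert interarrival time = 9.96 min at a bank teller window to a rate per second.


λ = 1/(interarrival time) in consistent units.
1 second = 0.0166667 min, so λ = 0.0166667/9.96 = 0.001673 per second

Final: 0.001673 /sec


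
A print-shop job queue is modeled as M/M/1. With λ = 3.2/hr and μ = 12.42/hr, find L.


ρ = λ/μ = 3.2/12.42 = 0.2576
L = ρ/(1−ρ) = 0.2576/(1 − 0.2576) = 0.2576/0.7424 = 0.3471

Final: 0.3471


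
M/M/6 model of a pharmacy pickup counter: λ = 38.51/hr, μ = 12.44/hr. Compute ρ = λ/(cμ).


ρ = λ/(cμ) = 38.51/(6·12.44) = 38.51/74.64 = 0.5159

Final: 0.5159


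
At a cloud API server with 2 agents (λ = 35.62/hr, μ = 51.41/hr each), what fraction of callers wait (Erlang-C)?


a = λ/μ = 0.6929; ρ = a/2 = 0.3464
P₀ = 0.485409 (from M/M/c formula)
C(c,a) = [a^c/(c!(1−ρ))]·P₀ = [0.48006/(2·0.6536)]·0.485409
= 0.36726·0.485409 = 0.178270

Final: 0.178270


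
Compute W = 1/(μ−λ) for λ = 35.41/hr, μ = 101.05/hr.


W = 1/(μ−λ) = 1/(101.05 − 35.41) = 1/65.64 = 0.01523 hr

Final: 0.01523 hr


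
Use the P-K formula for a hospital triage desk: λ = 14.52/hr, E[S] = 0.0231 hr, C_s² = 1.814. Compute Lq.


ρ = λ·E[S] = 14.52·0.0231 = 0.3354
Lq = ρ²(1+C_s²)/(2(1−ρ)) = 0.1125·(1+1.814)/(2·0.6646)
= 0.1125·2.8140/1.3292 = 0.23818

Final: 0.23818


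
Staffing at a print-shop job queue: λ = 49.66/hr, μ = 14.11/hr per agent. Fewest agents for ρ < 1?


Stability requires cμ > λ ⇔ c > λ/μ.
λ/μ = 49.66/14.11 = 3.5195
Minimum integer c = ⌊3.5195⌋ + 1 = 4
Check: 4·14.11 = 56.44 > 49.66, while 3·14.11 = 42.33 ≤ 49.66

Final: 4 servers


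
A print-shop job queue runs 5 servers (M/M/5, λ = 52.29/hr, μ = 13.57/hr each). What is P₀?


a = λ/μ = 52.29/13.57 = 3.8534; ρ = a/c = 0.7707
Σ_{k=0}^{4} a^k/k! (terms k=0..4) = 1.00000 + 3.85335 + 7.42416 + 9.53598 + 9.18637 = 30.99986
Tail: a^5/(5!(1−ρ)) = 849.55983/(120·0.2293) = 30.87116
P₀ = 1/(30.99986 + 30.87116) = 1/61.87103 = 0.016163

Final: 0.016163


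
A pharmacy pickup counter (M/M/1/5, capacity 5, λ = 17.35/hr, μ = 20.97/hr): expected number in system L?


ρ = 17.35/20.97 = 0.8274
L = ρ[1 − (K+1)ρ^K + Kρ^(K+1)] / [(1−ρ)(1−ρ^(K+1))]
Numerator: 0.8274·(1 − 6·0.387708 + 5·0.320779) = 0.229716
Denominator: (0.1726)·(0.679221) = 0.117252
L = 0.229716/0.117252 = 1.9592

Final: 1.9592


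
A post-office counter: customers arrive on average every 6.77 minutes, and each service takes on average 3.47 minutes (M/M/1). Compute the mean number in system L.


λ = 60/6.77 = 8.8626 /hr
μ = 60/3.47 = 17.2911 /hr
ρ = λ/μ = 8.8626/17.2911 = 0.5126
L = ρ/(1−ρ) = 0.5126/0.4874 = 1.0515

Final: 1.0515


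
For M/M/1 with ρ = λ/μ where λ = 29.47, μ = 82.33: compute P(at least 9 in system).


ρ = 29.47/82.33 = 0.3579
P(N ≥ n) = ρ^n = 0.3579^9 = 0.00009647

Final: 0.00009647


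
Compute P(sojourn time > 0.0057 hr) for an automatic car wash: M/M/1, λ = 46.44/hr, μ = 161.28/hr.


W ~ Exponential(μ−λ) for M/M/1.
μ − λ = 161.28 − 46.44 = 114.8400
P(W > t) = e^{−(μ−λ)t} = e^{−0.6546} = 0.519656

Final: 0.519656


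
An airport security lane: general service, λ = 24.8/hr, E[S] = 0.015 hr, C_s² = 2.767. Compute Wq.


ρ = λ·E[S] = 24.8·0.015 = 0.3720
E[S²] = E[S]²(1+C_s²) = 0.015²·(1+2.767) = 0.0008476
Wq = λ·E[S²]/(2(1−ρ)) = 24.8·0.0008476/(2·0.6280) = 0.01674 hr

Final: 0.01674 hr


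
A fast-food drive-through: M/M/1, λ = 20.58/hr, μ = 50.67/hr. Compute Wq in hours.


ρ = 20.58/50.67 = 0.4062
Wq = ρ/(μ−λ) = 0.4062/(50.67 − 20.58) = 0.4062/30.09 = 0.01350 hr

Final: 0.01350 hr


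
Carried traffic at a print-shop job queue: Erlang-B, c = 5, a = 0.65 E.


B(5,0.65) = 0.0005048 (Erlang-B)
Carried load = a(1 − B) = 0.65·(1 − 0.0005048) = 0.65·0.999495 = 0.6497 E

Final: 0.6497 Erlangs


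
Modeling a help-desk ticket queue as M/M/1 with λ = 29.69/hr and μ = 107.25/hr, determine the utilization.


ρ = λ/μ = 29.69/107.25 = 0.2768

Final: 0.2768


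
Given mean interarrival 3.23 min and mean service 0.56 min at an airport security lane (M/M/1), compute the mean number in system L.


λ = 60/3.23 = 18.5759 /hr
μ = 60/0.56 = 107.1429 /hr
ρ = λ/μ = 18.5759/107.1429 = 0.1734
L = ρ/(1−ρ) = 0.1734/0.8266 = 0.2097

Final: 0.2097


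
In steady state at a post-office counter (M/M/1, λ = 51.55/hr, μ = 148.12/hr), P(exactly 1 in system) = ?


ρ = 51.55/148.12 = 0.3480
P_n = (1−ρ)·ρ^n = (1 − 0.3480)·0.3480^1 = 0.6520·0.348029 = 0.226905

Final: 0.226905


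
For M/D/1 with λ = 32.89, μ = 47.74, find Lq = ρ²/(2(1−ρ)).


ρ = 32.89/47.74 = 0.6889
M/D/1: Lq = ρ²/(2(1−ρ)) = 0.4746/(2·0.3111) = 0.76294

Final: 0.76294


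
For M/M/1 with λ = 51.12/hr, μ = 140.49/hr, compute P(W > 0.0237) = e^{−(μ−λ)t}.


W ~ Exponential(μ−λ) for M/M/1.
μ − λ = 140.49 − 51.12 = 89.3700
P(W > t) = e^{−(μ−λ)t} = e^{−2.1181} = 0.120264

Final: 0.120264


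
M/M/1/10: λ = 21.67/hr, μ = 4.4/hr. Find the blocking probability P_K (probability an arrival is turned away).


ρ = λ/μ = 21.67/4.4 = 4.9250
P_K = (1−ρ)ρ^K/(1−ρ^(K+1)) = (-3.9250·8395805.100187)/(1 − 41349340.118421)
= -32953535.018234/-41349339.118421 = 0.796954

Final: 0.796954


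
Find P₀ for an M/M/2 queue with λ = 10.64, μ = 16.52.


a = λ/μ = 10.64/16.52 = 0.6441; ρ = a/c = 0.3220
Σ_{k=0}^{1} a^k/k! (terms k=0..1) = 1.00000 + 0.64407 = 1.64407
Tail: a^2/(2!(1−ρ)) = 0.41482/(2·0.6780) = 0.30593
P₀ = 1/(1.64407 + 0.30593) = 1/1.95000 = 0.512821

Final: 0.512821


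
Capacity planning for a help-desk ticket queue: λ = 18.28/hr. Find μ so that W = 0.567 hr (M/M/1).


W = 1/(μ−λ) ⇒ μ − λ = 1/W = 1/0.567 = 1.7637
μ = λ + 1/W = 18.28 + 1.7637 = 20.0437 per hr

Final: 20.0437 /hr


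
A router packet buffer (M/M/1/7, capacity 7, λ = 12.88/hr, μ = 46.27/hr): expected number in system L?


ρ = 12.88/46.27 = 0.2784
L = ρ[1 − (K+1)ρ^K + Kρ^(K+1)] / [(1−ρ)(1−ρ^(K+1))]
Numerator: 0.2784·(1 − 8·0.0001295 + 7·0.00003605) = 0.278148
Denominator: (0.7216)·(0.999964) = 0.721608
L = 0.278148/0.721608 = 0.3855

Final: 0.3855


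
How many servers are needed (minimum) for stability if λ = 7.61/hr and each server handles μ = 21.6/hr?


Stability requires cμ > λ ⇔ c > λ/μ.
λ/μ = 7.61/21.6 = 0.3523
Minimum integer c = ⌊0.3523⌋ + 1 = 1
Check: 1·21.6 = 21.60 > 7.61, while 0·21.6 = 0.00 ≤ 7.61

Final: 1 servers


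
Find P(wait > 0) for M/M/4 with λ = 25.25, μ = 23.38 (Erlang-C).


a = λ/μ = 1.0800; ρ = a/4 = 0.2700
P₀ = 0.338896 (from M/M/c formula)
C(c,a) = [a^c/(c!(1−ρ))]·P₀ = [1.36040/(24·0.7300)]·0.338896
= 0.07765·0.338896 = 0.026315

Final: 0.026315


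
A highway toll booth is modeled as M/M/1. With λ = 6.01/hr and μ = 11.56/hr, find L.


ρ = λ/μ = 6.01/11.56 = 0.5199
L = ρ/(1−ρ) = 0.5199/(1 − 0.5199) = 0.5199/0.4801 = 1.0829

Final: 1.0829


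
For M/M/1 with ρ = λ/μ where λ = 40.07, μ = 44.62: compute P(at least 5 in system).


ρ = 40.07/44.62 = 0.8980
P(N ≥ n) = ρ^n = 0.8980^5 = 0.584048

Final: 0.584048


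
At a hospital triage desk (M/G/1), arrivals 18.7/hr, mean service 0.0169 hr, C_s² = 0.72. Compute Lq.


ρ = λ·E[S] = 18.7·0.0169 = 0.3160
Lq = ρ²(1+C_s²)/(2(1−ρ)) = 0.09987·(1+0.72)/(2·0.6840)
= 0.09987·1.7200/1.3679 = 0.12558

Final: 0.12558


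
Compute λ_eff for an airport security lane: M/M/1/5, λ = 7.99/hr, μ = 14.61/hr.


ρ = 0.5469; P_K = (1−ρ)ρ^5/(1−ρ^6) = 0.022775
λ_eff = λ(1 − P_K) = 7.99·(1 − 0.022775) = 7.99·0.977225 = 7.8080 /hr

Final: 7.8080 /hr


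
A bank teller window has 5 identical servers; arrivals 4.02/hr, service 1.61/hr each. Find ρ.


ρ = λ/(cμ) = 4.02/(5·1.61) = 4.02/8.05 = 0.4994

Final: 0.4994


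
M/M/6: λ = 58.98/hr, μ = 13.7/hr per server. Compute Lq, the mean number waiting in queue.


a = λ/μ = 4.3051; ρ = a/6 = 0.7175
P₀ = 0.011654
Lq = P₀·a^c·ρ / (c!·(1−ρ)²) = 0.011654·6366.56542·0.7175/(720·0.07980)
= 0.92659

Final: 0.92659


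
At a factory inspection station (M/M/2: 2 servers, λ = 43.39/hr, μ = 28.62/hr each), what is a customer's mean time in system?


a = 1.5161; ρ = 0.7580; P₀ = 0.137633
Lq = P₀·a^c·ρ/(c!(1−ρ)²) = 2.04796
Wq = Lq/λ = 2.04796/43.39 = 0.04720 hr
W = Wq + 1/μ = 0.04720 + 0.03494 = 0.08214 hr

Final: 0.08214 hr


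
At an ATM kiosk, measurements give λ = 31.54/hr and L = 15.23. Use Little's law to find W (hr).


W = L/λ = 15.23/31.54 = 0.4829 hr

Final: 0.4829 hr


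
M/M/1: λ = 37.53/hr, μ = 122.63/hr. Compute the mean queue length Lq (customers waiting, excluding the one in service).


ρ = 37.53/122.63 = 0.3060
Lq = ρ²/(1−ρ) = 0.09366/0.6940 = 0.1350

Final: 0.1350


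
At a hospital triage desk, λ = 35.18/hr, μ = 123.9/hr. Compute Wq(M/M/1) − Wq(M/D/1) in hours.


ρ = 35.18/123.9 = 0.2839
Wq(M/M/1) = ρ/(μ−λ) = 0.2839/88.72 = 0.003200 hr
Wq(M/D/1) = ρ/(2(μ−λ)) = 0.001600 hr
Savings = 0.003200 − 0.001600 = 0.001600 hr

Final: 0.001600 hr


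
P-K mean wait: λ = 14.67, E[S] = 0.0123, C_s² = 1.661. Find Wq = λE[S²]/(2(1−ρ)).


ρ = λ·E[S] = 14.67·0.0123 = 0.1804
E[S²] = E[S]²(1+C_s²) = 0.0123²·(1+1.661) = 0.0004026
Wq = λ·E[S²]/(2(1−ρ)) = 14.67·0.0004026/(2·0.8196) = 0.003603 hr

Final: 0.003603 hr


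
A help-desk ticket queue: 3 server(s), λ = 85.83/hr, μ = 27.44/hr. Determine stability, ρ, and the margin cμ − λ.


Total capacity cμ = 3·27.44 = 82.32/hr
ρ = λ/(cμ) = 85.83/82.32 = 1.0426
Stable ⇔ ρ < 1: NO
Spare capacity = cμ − λ = 82.32 − 85.83 = -3.51/hr

Final: ρ = 1.0426; unstable; margin = -3.51/hr


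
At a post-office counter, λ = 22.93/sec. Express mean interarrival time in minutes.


Mean interarrival time = 1/λ = 1/22.93 second = 0.04361 second
In minutes: 0.04361 × 0.0166667 = 0.0007268 min

Final: 0.0007268 min


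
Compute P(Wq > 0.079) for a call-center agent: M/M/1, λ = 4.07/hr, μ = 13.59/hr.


ρ = 4.07/13.59 = 0.2995
P(Wq > t) = ρ·e^{−(μ−λ)t} = 0.2995·e^{−0.7521}
= 0.2995·0.471385 = 0.141173

Final: 0.141173


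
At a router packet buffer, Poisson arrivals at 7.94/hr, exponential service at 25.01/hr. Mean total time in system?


W = 1/(μ−λ) = 1/(25.01 − 7.94) = 1/17.07 = 0.05858 hr

Final: 0.05858 hr


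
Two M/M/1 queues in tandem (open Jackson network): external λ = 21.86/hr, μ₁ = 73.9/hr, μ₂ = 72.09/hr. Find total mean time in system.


Each node sees arrival rate λ = 21.86/hr (tandem ⇒ throughput preserved).
W₁ = 1/(μ₁−λ) = 1/(73.9−21.86) = 0.01922 hr
W₂ = 1/(μ₂−λ) = 1/(72.09−21.86) = 0.01991 hr
W_total = W₁ + W₂ = 0.01922 + 0.01991 = 0.03912 hr

Final: 0.03912 hr


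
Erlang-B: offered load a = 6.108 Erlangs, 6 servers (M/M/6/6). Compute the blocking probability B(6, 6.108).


B(c,a) = (a^c/c!) / Σ_{k=0}^{c} a^k/k!
a^6/6! = 72.120989
Σ terms (k=0..6): 1.00000 + 6.10800 + 18.65383 + 37.97920 + 57.99424 + 70.84577 + 72.12099 = 264.702030
B = 72.120989/264.702030 = 0.272461

Final: 0.272461


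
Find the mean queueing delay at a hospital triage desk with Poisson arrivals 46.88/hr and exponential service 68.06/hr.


ρ = 46.88/68.06 = 0.6888
Wq = ρ/(μ−λ) = 0.6888/(68.06 − 46.88) = 0.6888/21.18 = 0.03252 hr

Final: 0.03252 hr


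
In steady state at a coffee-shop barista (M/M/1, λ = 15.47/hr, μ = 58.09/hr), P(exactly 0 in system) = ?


ρ = 15.47/58.09 = 0.2663
P_n = (1−ρ)·ρ^n = (1 − 0.2663)·0.2663^0 = 0.7337·1.000000 = 0.733689

Final: 0.733689


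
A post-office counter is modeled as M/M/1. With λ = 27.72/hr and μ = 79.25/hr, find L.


ρ = λ/μ = 27.72/79.25 = 0.3498
L = ρ/(1−ρ) = 0.3498/(1 − 0.3498) = 0.3498/0.6502 = 0.5379

Final: 0.5379


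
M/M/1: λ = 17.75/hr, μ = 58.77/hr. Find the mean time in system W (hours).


W = 1/(μ−λ) = 1/(58.77 − 17.75) = 1/41.02 = 0.02438 hr

Final: 0.02438 hr


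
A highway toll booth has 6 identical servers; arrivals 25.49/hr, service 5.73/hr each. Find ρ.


ρ = λ/(cμ) = 25.49/(6·5.73) = 25.49/34.38 = 0.7414

Final: 0.7414


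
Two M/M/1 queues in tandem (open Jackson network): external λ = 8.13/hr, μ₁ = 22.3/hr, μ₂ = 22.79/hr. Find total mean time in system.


Each node sees arrival rate λ = 8.13/hr (tandem ⇒ throughput preserved).
W₁ = 1/(μ₁−λ) = 1/(22.3−8.13) = 0.07057 hr
W₂ = 1/(μ₂−λ) = 1/(22.79−8.13) = 0.06821 hr
W_total = W₁ + W₂ = 0.07057 + 0.06821 = 0.13878 hr

Final: 0.13878 hr
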